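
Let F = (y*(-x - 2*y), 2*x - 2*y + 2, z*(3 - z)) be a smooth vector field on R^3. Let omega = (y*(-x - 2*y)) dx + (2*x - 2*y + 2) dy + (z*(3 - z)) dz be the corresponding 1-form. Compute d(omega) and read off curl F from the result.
d(omega) = (0) dy ∧ dz + (0) dz ∧ dx + (x + 4*y + 2) dx ∧ dy; curl F = (0, 0, x + 4*y + 2)

d omega = sum_{i<j} (∂f_j/∂x_i - ∂f_i/∂x_j) dx_i ∧ dx_j. Under the identification (dy ∧ dz, dz ∧ dx, dx ∧ dy) ↔ (e_x, e_y, e_z), the coefficients are exactly the components of curl F. Compute:
  ∂R/∂y - ∂Q/∂z = (0) - (0) = 0
  ∂P/∂z - ∂R/∂x = (0) - (0) = 0
  ∂Q/∂x - ∂P/∂y = (2) - (-x - 4*y) = x + 4*y + 2.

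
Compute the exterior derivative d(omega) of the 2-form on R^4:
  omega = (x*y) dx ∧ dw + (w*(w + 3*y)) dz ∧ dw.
d(omega) = (-x) dx ∧ dy ∧ dw + (3*w) dy ∧ dz ∧ dw

For a 2-form omega = sum_{i<j} g_{ij} dx_i ∧ dx_j, the exterior derivative is
  d(omega) = sum_{i<j} d(g_{ij}) ∧ dx_i ∧ dx_j = sum_{i<j, k} (∂g_{ij}/∂x_k) dx_k ∧ dx_i ∧ dx_j.
Expand each term, using dx_k ∧ dx_i ∧ dx_j = sgn(permutation) dx_{(a)} ∧ dx_{(b)} ∧ dx_{(c)} with (a < b < c) sorted:
  d(x*y) includes (∂/∂y)(x*y) dy = (x) dy, which multiplied by dx ∧ dw gives (-x) dx ∧ dy ∧ dw
  d(w*(w + 3*y)) includes (∂/∂y)(w*(w + 3*y)) dy = (3*w) dy, which multiplied by dz ∧ dw gives (3*w) dy ∧ dz ∧ dw
Collecting like 3-forms: d(omega) = (-x) dx ∧ dy ∧ dw + (3*w) dy ∧ dz ∧ dw.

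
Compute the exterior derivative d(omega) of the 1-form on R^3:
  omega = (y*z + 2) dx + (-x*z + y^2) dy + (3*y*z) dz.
d(omega) = (-2*z) dx ∧ dy + (-y) dx ∧ dz + (x + 3*z) dy ∧ dz

For a 1-form omega = sum_i f_i dx_i, the exterior derivative is
  d(omega) = sum_{i < j} (∂f_j/∂x_i - ∂f_i/∂x_j) dx_i ∧ dx_j.
  coefficient of dx ∧ dy: ∂f_2/∂x - ∂f_1/∂y = ∂(-x*z + y^2)/∂x - ∂(y*z + 2)/∂y = -2*z
  coefficient of dx ∧ dz: ∂f_3/∂x - ∂f_1/∂z = ∂(3*y*z)/∂x - ∂(y*z + 2)/∂z = -y
  coefficient of dy ∧ dz: ∂f_3/∂y - ∂f_2/∂z = ∂(3*y*z)/∂y - ∂(-x*z + y^2)/∂z = x + 3*z
Assembling: d(omega) = (-2*z) dx ∧ dy + (-y) dx ∧ dz + (x + 3*z) dy ∧ dz.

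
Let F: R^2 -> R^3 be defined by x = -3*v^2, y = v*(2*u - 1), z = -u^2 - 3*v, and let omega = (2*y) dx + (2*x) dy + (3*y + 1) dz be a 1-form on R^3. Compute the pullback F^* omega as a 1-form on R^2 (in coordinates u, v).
F^* omega = (-12*u^2*v + 6*u*v - 2*u - 12*v^3) du + (-36*u*v^2 - 18*u*v + 18*v^2 + 9*v - 3) dv

Using F^*(f dg) = (f ∘ F) d(g ∘ F), substitute each coordinate x_i by F_i(u, v) in f_i, and replace dx_i by d F_i = (∂F_i/∂u) du + (∂F_i/∂v) dv.
  For the x component: f_1(F) = 2*v*(2*u - 1); d F_1 = (0) du + (-6*v) dv
  For the y component: f_2(F) = -6*v^2; d F_2 = (2*v) du + (2*u - 1) dv
  For the z component: f_3(F) = 6*u*v - 3*v + 1; d F_3 = (-2*u) du + (-3) dv
Combining and collecting du, dv coefficients:
  coeff of du: -12*u^2*v + 6*u*v - 2*u - 12*v^3
  coeff of dv: -36*u*v^2 - 18*u*v + 18*v^2 + 9*v - 3
F^* omega = (-12*u^2*v + 6*u*v - 2*u - 12*v^3) du + (-36*u*v^2 - 18*u*v + 18*v^2 + 9*v - 3) dv.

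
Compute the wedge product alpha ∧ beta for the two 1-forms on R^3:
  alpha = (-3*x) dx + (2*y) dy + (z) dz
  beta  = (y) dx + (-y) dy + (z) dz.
alpha ∧ beta = (y*(3*x - 2*y)) dx ∧ dy + (-z*(3*x + y)) dx ∧ dz + (3*y*z) dy ∧ dz

Distribute the wedge, using dx_i ∧ dx_j = -dx_j ∧ dx_i and dx_i ∧ dx_i = 0. For each pair (i, j) with i < j, the coefficient of dx_i ∧ dx_j in alpha ∧ beta is (alpha_i * beta_j - alpha_j * beta_i). Collecting: alpha ∧ beta = (y*(3*x - 2*y)) dx ∧ dy + (-z*(3*x + y)) dx ∧ dz + (3*y*z) dy ∧ dz.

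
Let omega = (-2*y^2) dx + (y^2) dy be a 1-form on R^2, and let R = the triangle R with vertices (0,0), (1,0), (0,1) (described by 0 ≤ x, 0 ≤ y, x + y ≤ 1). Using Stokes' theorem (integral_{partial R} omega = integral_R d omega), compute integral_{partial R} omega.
integral_(partial R) omega = 2/3

Stokes: integral_partial_R omega = integral_R d omega with d omega = (∂Q/∂x - ∂P/∂y) dx ∧ dy.
  ∂Q/∂x = 0
  ∂P/∂y = -4*y
  integrand = ∂Q/∂x - ∂P/∂y = 4*y.
Integrating over R: integral_0^1 integral_0^{1-x} (4*y) dy dx = 2/3.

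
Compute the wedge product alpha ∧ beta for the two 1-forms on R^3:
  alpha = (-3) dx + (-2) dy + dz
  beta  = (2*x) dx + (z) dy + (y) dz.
alpha ∧ beta = (4*x - 3*z) dx ∧ dy + (-2*x - 3*y) dx ∧ dz + (-2*y - z) dy ∧ dz

Distribute the wedge, using dx_i ∧ dx_j = -dx_j ∧ dx_i and dx_i ∧ dx_i = 0. For each pair (i, j) with i < j, the coefficient of dx_i ∧ dx_j in alpha ∧ beta is (alpha_i * beta_j - alpha_j * beta_i). Collecting: alpha ∧ beta = (4*x - 3*z) dx ∧ dy + (-2*x - 3*y) dx ∧ dz + (-2*y - z) dy ∧ dz.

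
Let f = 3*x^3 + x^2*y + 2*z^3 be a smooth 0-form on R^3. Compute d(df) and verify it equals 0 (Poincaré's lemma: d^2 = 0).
d(df) = 0

Step 1: df = sum_i (∂f/∂x_i) dx_i = (x*(9*x + 2*y)) dx + (x^2) dy + (6*z^2) dz.
Step 2: Apply d again. Using the 1-form formula, the coefficient of dx ∧ dy in d(df) is ∂^2 f/∂x ∂y - ∂^2 f/∂y ∂x = (2*x) - (2*x) = 0 (equality of mixed partials for smooth f).
Similarly for dx ∧ dz and dy ∧ dz — all coefficients vanish. So d(df) = 0.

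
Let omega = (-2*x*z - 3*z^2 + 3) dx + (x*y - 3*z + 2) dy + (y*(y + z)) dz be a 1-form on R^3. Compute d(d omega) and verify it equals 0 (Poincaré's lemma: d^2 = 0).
d(d omega) = 0

Step 1: d omega = sum_{i<j} (∂f_j/∂x_i - ∂f_i/∂x_j) dx_i ∧ dx_j:
  coeff of dx ∧ dy: y
  coeff of dx ∧ dz: 2*x + 6*z
  coeff of dy ∧ dz: 2*y + z + 3
Step 2: Apply d again to each 2-form coefficient. The only possible 3-form in R^3 is dx ∧ dy ∧ dz, with coefficient
  ∂(coeff of dy∧dz)/∂x - ∂(coeff of dx∧dz)/∂y + ∂(coeff of dx∧dy)/∂z
  = ∂/∂x (2*y + z + 3) - ∂/∂y (2*x + 6*z) + ∂/∂z (y).
Each of these terms simplifies to sums of mixed partials that cancel in pairs. The result is 0 (by equality of mixed partials for smooth functions — Schwarz / Clairaut).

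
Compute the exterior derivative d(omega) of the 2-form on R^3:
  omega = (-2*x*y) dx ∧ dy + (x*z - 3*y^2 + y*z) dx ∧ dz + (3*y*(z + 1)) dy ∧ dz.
d(omega) = (6*y - z) dx ∧ dy ∧ dz

For a 2-form omega = sum_{i<j} g_{ij} dx_i ∧ dx_j, the exterior derivative is
  d(omega) = sum_{i<j} d(g_{ij}) ∧ dx_i ∧ dx_j = sum_{i<j, k} (∂g_{ij}/∂x_k) dx_k ∧ dx_i ∧ dx_j.
Expand each term, using dx_k ∧ dx_i ∧ dx_j = sgn(permutation) dx_{(a)} ∧ dx_{(b)} ∧ dx_{(c)} with (a < b < c) sorted:
  d(x*z - 3*y^2 + y*z) includes (∂/∂y)(x*z - 3*y^2 + y*z) dy = (-6*y + z) dy, which multiplied by dx ∧ dz gives (6*y - z) dx ∧ dy ∧ dz
Collecting like 3-forms: d(omega) = (6*y - z) dx ∧ dy ∧ dz.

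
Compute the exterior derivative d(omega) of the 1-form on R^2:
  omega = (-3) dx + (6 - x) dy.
d(omega) = (-1) dx ∧ dy

For a 1-form omega = sum_i f_i dx_i, the exterior derivative is
  d(omega) = sum_{i < j} (∂f_j/∂x_i - ∂f_i/∂x_j) dx_i ∧ dx_j.
  coefficient of dx ∧ dy: ∂f_2/∂x - ∂f_1/∂y = ∂(6 - x)/∂x - ∂(-3)/∂y = -1
Assembling: d(omega) = (-1) dx ∧ dy.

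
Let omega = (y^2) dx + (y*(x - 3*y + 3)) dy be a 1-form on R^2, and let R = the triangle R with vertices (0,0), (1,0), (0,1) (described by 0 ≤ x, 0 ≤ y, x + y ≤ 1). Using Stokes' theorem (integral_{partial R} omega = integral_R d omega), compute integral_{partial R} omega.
integral_(partial R) omega = -1/6

Stokes: integral_partial_R omega = integral_R d omega with d omega = (∂Q/∂x - ∂P/∂y) dx ∧ dy.
  ∂Q/∂x = y
  ∂P/∂y = 2*y
  integrand = ∂Q/∂x - ∂P/∂y = -y.
Integrating over R: integral_0^1 integral_0^{1-x} (-y) dy dx = -1/6.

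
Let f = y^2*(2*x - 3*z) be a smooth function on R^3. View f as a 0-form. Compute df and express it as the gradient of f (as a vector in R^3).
df = (2*y^2) dx + (2*y*(2*x - 3*z)) dy + (-3*y^2) dz; grad f = (2*y^2, 2*y*(2*x - 3*z), -3*y^2)

For a 0-form f, d f = (∂f/∂x) dx + (∂f/∂y) dy + (∂f/∂z) dz. The components of the vector representation are exactly the entries of grad f in Cartesian coordinates:
  ∂f/∂x = 2*y^2
  ∂f/∂y = 2*y*(2*x - 3*z)
  ∂f/∂z = -3*y^2.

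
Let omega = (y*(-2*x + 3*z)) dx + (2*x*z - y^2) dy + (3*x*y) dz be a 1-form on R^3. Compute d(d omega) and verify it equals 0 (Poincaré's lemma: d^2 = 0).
d(d omega) = 0

Step 1: d omega = sum_{i<j} (∂f_j/∂x_i - ∂f_i/∂x_j) dx_i ∧ dx_j:
  coeff of dx ∧ dy: 2*x - z
  coeff of dx ∧ dz: 0
  coeff of dy ∧ dz: x
Step 2: Apply d again to each 2-form coefficient. The only possible 3-form in R^3 is dx ∧ dy ∧ dz, with coefficient
  ∂(coeff of dy∧dz)/∂x - ∂(coeff of dx∧dz)/∂y + ∂(coeff of dx∧dy)/∂z
  = ∂/∂x (x) - ∂/∂y (0) + ∂/∂z (2*x - z).
Each of these terms simplifies to sums of mixed partials that cancel in pairs. The result is 0 (by equality of mixed partials for smooth functions — Schwarz / Clairaut).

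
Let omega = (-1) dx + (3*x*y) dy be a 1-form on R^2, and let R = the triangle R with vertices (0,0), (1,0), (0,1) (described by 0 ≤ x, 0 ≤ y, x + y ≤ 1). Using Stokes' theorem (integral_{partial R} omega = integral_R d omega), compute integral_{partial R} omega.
integral_(partial R) omega = 1/2

Stokes: integral_partial_R omega = integral_R d omega with d omega = (∂Q/∂x - ∂P/∂y) dx ∧ dy.
  ∂Q/∂x = 3*y
  ∂P/∂y = 0
  integrand = ∂Q/∂x - ∂P/∂y = 3*y.
Integrating over R: integral_0^1 integral_0^{1-x} (3*y) dy dx = 1/2.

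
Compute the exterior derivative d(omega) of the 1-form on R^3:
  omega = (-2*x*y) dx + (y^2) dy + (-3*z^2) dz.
d(omega) = (2*x) dx ∧ dy

For a 1-form omega = sum_i f_i dx_i, the exterior derivative is
  d(omega) = sum_{i < j} (∂f_j/∂x_i - ∂f_i/∂x_j) dx_i ∧ dx_j.
  coefficient of dx ∧ dy: ∂f_2/∂x - ∂f_1/∂y = ∂(y^2)/∂x - ∂(-2*x*y)/∂y = 2*x
Assembling: d(omega) = (2*x) dx ∧ dy.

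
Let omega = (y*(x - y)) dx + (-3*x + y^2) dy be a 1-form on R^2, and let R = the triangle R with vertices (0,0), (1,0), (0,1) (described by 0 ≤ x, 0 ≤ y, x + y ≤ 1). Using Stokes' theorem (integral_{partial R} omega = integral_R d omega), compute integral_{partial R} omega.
integral_(partial R) omega = -4/3

Stokes: integral_partial_R omega = integral_R d omega with d omega = (∂Q/∂x - ∂P/∂y) dx ∧ dy.
  ∂Q/∂x = -3
  ∂P/∂y = x - 2*y
  integrand = ∂Q/∂x - ∂P/∂y = -x + 2*y - 3.
Integrating over R: integral_0^1 integral_0^{1-x} (-x + 2*y - 3) dy dx = -4/3.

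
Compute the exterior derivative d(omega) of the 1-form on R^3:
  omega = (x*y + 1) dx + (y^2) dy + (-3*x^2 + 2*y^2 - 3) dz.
d(omega) = (-x) dx ∧ dy + (-6*x) dx ∧ dz + (4*y) dy ∧ dz

For a 1-form omega = sum_i f_i dx_i, the exterior derivative is
  d(omega) = sum_{i < j} (∂f_j/∂x_i - ∂f_i/∂x_j) dx_i ∧ dx_j.
  coefficient of dx ∧ dy: ∂f_2/∂x - ∂f_1/∂y = ∂(y^2)/∂x - ∂(x*y + 1)/∂y = -x
  coefficient of dx ∧ dz: ∂f_3/∂x - ∂f_1/∂z = ∂(-3*x^2 + 2*y^2 - 3)/∂x - ∂(x*y + 1)/∂z = -6*x
  coefficient of dy ∧ dz: ∂f_3/∂y - ∂f_2/∂z = ∂(-3*x^2 + 2*y^2 - 3)/∂y - ∂(y^2)/∂z = 4*y
Assembling: d(omega) = (-x) dx ∧ dy + (-6*x) dx ∧ dz + (4*y) dy ∧ dz.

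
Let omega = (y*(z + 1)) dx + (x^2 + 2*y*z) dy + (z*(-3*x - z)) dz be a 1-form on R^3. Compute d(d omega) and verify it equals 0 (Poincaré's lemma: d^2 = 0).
d(d omega) = 0

Step 1: d omega = sum_{i<j} (∂f_j/∂x_i - ∂f_i/∂x_j) dx_i ∧ dx_j:
  coeff of dx ∧ dy: 2*x - z - 1
  coeff of dx ∧ dz: -y - 3*z
  coeff of dy ∧ dz: -2*y
Step 2: Apply d again to each 2-form coefficient. The only possible 3-form in R^3 is dx ∧ dy ∧ dz, with coefficient
  ∂(coeff of dy∧dz)/∂x - ∂(coeff of dx∧dz)/∂y + ∂(coeff of dx∧dy)/∂z
  = ∂/∂x (-2*y) - ∂/∂y (-y - 3*z) + ∂/∂z (2*x - z - 1).
Each of these terms simplifies to sums of mixed partials that cancel in pairs. The result is 0 (by equality of mixed partials for smooth functions — Schwarz / Clairaut).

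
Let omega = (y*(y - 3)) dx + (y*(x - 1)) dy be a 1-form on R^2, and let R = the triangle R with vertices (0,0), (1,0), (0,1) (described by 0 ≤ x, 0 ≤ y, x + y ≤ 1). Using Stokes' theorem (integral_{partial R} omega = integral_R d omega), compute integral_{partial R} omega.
integral_(partial R) omega = 4/3

Stokes: integral_partial_R omega = integral_R d omega with d omega = (∂Q/∂x - ∂P/∂y) dx ∧ dy.
  ∂Q/∂x = y
  ∂P/∂y = 2*y - 3
  integrand = ∂Q/∂x - ∂P/∂y = 3 - y.
Integrating over R: integral_0^1 integral_0^{1-x} (3 - y) dy dx = 4/3.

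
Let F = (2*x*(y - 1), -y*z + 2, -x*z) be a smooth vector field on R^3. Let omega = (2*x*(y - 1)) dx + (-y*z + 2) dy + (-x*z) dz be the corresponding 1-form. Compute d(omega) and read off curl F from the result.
d(omega) = (y) dy ∧ dz + (z) dz ∧ dx + (-2*x) dx ∧ dy; curl F = (y, z, -2*x)

d omega = sum_{i<j} (∂f_j/∂x_i - ∂f_i/∂x_j) dx_i ∧ dx_j. Under the identification (dy ∧ dz, dz ∧ dx, dx ∧ dy) ↔ (e_x, e_y, e_z), the coefficients are exactly the components of curl F. Compute:
  ∂R/∂y - ∂Q/∂z = (0) - (-y) = y
  ∂P/∂z - ∂R/∂x = (0) - (-z) = z
  ∂Q/∂x - ∂P/∂y = (0) - (2*x) = -2*x.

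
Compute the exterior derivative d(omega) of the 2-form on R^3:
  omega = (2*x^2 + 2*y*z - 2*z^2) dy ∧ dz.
d(omega) = (4*x) dx ∧ dy ∧ dz

For a 2-form omega = sum_{i<j} g_{ij} dx_i ∧ dx_j, the exterior derivative is
  d(omega) = sum_{i<j} d(g_{ij}) ∧ dx_i ∧ dx_j = sum_{i<j, k} (∂g_{ij}/∂x_k) dx_k ∧ dx_i ∧ dx_j.
Expand each term, using dx_k ∧ dx_i ∧ dx_j = sgn(permutation) dx_{(a)} ∧ dx_{(b)} ∧ dx_{(c)} with (a < b < c) sorted:
  d(2*x^2 + 2*y*z - 2*z^2) includes (∂/∂x)(2*x^2 + 2*y*z - 2*z^2) dx = (4*x) dx, which multiplied by dy ∧ dz gives (4*x) dx ∧ dy ∧ dz
Collecting like 3-forms: d(omega) = (4*x) dx ∧ dy ∧ dz.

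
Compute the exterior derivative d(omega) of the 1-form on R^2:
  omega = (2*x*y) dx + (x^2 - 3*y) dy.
d(omega) = 0

For a 1-form omega = sum_i f_i dx_i, the exterior derivative is
  d(omega) = sum_{i < j} (∂f_j/∂x_i - ∂f_i/∂x_j) dx_i ∧ dx_j.

Assembling: d(omega) = 0.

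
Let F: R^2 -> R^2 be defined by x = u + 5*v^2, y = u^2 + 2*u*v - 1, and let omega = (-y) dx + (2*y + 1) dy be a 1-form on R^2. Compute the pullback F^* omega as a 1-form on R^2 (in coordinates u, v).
F^* omega = (4*u^3 + 12*u^2*v - u^2 + 8*u*v^2 - 2*u*v - 2*u - 2*v + 1) du + (4*u^3 - 2*u^2*v - 20*u*v^2 - 2*u + 10*v) dv

Using F^*(f dg) = (f ∘ F) d(g ∘ F), substitute each coordinate x_i by F_i(u, v) in f_i, and replace dx_i by d F_i = (∂F_i/∂u) du + (∂F_i/∂v) dv.
  For the x component: f_1(F) = -u^2 - 2*u*v + 1; d F_1 = (1) du + (10*v) dv
  For the y component: f_2(F) = 2*u^2 + 4*u*v - 1; d F_2 = (2*u + 2*v) du + (2*u) dv
Combining and collecting du, dv coefficients:
  coeff of du: 4*u^3 + 12*u^2*v - u^2 + 8*u*v^2 - 2*u*v - 2*u - 2*v + 1
  coeff of dv: 4*u^3 - 2*u^2*v - 20*u*v^2 - 2*u + 10*v
F^* omega = (4*u^3 + 12*u^2*v - u^2 + 8*u*v^2 - 2*u*v - 2*u - 2*v + 1) du + (4*u^3 - 2*u^2*v - 20*u*v^2 - 2*u + 10*v) dv.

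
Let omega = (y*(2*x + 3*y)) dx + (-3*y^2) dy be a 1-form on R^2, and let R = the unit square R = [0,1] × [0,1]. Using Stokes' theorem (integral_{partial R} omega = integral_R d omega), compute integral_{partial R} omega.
integral_(partial R) omega = -4

Stokes: integral_partial_R omega = integral_R d omega with d omega = (∂Q/∂x - ∂P/∂y) dx ∧ dy.
  ∂Q/∂x = 0
  ∂P/∂y = 2*x + 6*y
  integrand = ∂Q/∂x - ∂P/∂y = -2*x - 6*y.
Integrating over R: integral_0^1 integral_0^1 (-2*x - 6*y) dx dy = -4.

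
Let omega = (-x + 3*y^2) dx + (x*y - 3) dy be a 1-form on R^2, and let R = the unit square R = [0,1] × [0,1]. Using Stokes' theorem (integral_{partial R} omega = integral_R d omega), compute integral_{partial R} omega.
integral_(partial R) omega = -5/2

Stokes: integral_partial_R omega = integral_R d omega with d omega = (∂Q/∂x - ∂P/∂y) dx ∧ dy.
  ∂Q/∂x = y
  ∂P/∂y = 6*y
  integrand = ∂Q/∂x - ∂P/∂y = -5*y.
Integrating over R: integral_0^1 integral_0^1 (-5*y) dx dy = -5/2.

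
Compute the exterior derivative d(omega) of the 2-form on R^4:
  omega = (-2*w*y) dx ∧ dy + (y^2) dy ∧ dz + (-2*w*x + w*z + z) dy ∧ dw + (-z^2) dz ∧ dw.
d(omega) = (-2*w - 2*y) dx ∧ dy ∧ dw + (-w - 1) dy ∧ dz ∧ dw

For a 2-form omega = sum_{i<j} g_{ij} dx_i ∧ dx_j, the exterior derivative is
  d(omega) = sum_{i<j} d(g_{ij}) ∧ dx_i ∧ dx_j = sum_{i<j, k} (∂g_{ij}/∂x_k) dx_k ∧ dx_i ∧ dx_j.
Expand each term, using dx_k ∧ dx_i ∧ dx_j = sgn(permutation) dx_{(a)} ∧ dx_{(b)} ∧ dx_{(c)} with (a < b < c) sorted:
  d(-2*w*y) includes (∂/∂w)(-2*w*y) dw = (-2*y) dw, which multiplied by dx ∧ dy gives (-2*y) dx ∧ dy ∧ dw
  d(-2*w*x + w*z + z) includes (∂/∂x)(-2*w*x + w*z + z) dx = (-2*w) dx, which multiplied by dy ∧ dw gives (-2*w) dx ∧ dy ∧ dw
  d(-2*w*x + w*z + z) includes (∂/∂z)(-2*w*x + w*z + z) dz = (w + 1) dz, which multiplied by dy ∧ dw gives (-w - 1) dy ∧ dz ∧ dw
Collecting like 3-forms: d(omega) = (-2*w - 2*y) dx ∧ dy ∧ dw + (-w - 1) dy ∧ dz ∧ dw.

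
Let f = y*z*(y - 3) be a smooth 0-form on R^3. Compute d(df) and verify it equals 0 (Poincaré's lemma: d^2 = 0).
d(df) = 0

Step 1: df = sum_i (∂f/∂x_i) dx_i = (0) dx + (z*(2*y - 3)) dy + (y*(y - 3)) dz.
Step 2: Apply d again. Using the 1-form formula, the coefficient of dx ∧ dy in d(df) is ∂^2 f/∂x ∂y - ∂^2 f/∂y ∂x = (0) - (0) = 0 (equality of mixed partials for smooth f).
Similarly for dx ∧ dz and dy ∧ dz — all coefficients vanish. So d(df) = 0.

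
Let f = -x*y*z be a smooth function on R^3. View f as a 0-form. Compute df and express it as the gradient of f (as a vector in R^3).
df = (-y*z) dx + (-x*z) dy + (-x*y) dz; grad f = (-y*z, -x*z, -x*y)

For a 0-form f, d f = (∂f/∂x) dx + (∂f/∂y) dy + (∂f/∂z) dz. The components of the vector representation are exactly the entries of grad f in Cartesian coordinates:
  ∂f/∂x = -y*z
  ∂f/∂y = -x*z
  ∂f/∂z = -x*y.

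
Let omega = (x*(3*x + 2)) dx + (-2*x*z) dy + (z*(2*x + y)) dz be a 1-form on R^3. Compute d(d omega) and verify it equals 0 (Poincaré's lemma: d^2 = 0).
d(d omega) = 0

Step 1: d omega = sum_{i<j} (∂f_j/∂x_i - ∂f_i/∂x_j) dx_i ∧ dx_j:
  coeff of dx ∧ dy: -2*z
  coeff of dx ∧ dz: 2*z
  coeff of dy ∧ dz: 2*x + z
Step 2: Apply d again to each 2-form coefficient. The only possible 3-form in R^3 is dx ∧ dy ∧ dz, with coefficient
  ∂(coeff of dy∧dz)/∂x - ∂(coeff of dx∧dz)/∂y + ∂(coeff of dx∧dy)/∂z
  = ∂/∂x (2*x + z) - ∂/∂y (2*z) + ∂/∂z (-2*z).
Each of these terms simplifies to sums of mixed partials that cancel in pairs. The result is 0 (by equality of mixed partials for smooth functions — Schwarz / Clairaut).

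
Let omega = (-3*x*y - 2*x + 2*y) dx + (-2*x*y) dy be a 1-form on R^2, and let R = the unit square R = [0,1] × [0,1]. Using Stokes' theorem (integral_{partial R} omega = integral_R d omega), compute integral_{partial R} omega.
integral_(partial R) omega = -3/2

Stokes: integral_partial_R omega = integral_R d omega with d omega = (∂Q/∂x - ∂P/∂y) dx ∧ dy.
  ∂Q/∂x = -2*y
  ∂P/∂y = 2 - 3*x
  integrand = ∂Q/∂x - ∂P/∂y = 3*x - 2*y - 2.
Integrating over R: integral_0^1 integral_0^1 (3*x - 2*y - 2) dx dy = -3/2.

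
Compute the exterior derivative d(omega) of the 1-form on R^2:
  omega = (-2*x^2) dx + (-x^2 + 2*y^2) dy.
d(omega) = (-2*x) dx ∧ dy

For a 1-form omega = sum_i f_i dx_i, the exterior derivative is
  d(omega) = sum_{i < j} (∂f_j/∂x_i - ∂f_i/∂x_j) dx_i ∧ dx_j.
  coefficient of dx ∧ dy: ∂f_2/∂x - ∂f_1/∂y = ∂(-x^2 + 2*y^2)/∂x - ∂(-2*x^2)/∂y = -2*x
Assembling: d(omega) = (-2*x) dx ∧ dy.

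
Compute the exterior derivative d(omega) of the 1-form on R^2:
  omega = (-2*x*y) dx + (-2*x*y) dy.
d(omega) = (2*x - 2*y) dx ∧ dy

For a 1-form omega = sum_i f_i dx_i, the exterior derivative is
  d(omega) = sum_{i < j} (∂f_j/∂x_i - ∂f_i/∂x_j) dx_i ∧ dx_j.
  coefficient of dx ∧ dy: ∂f_2/∂x - ∂f_1/∂y = ∂(-2*x*y)/∂x - ∂(-2*x*y)/∂y = 2*x - 2*y
Assembling: d(omega) = (2*x - 2*y) dx ∧ dy.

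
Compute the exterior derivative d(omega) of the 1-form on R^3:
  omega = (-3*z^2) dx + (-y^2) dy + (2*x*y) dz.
d(omega) = (2*y + 6*z) dx ∧ dz + (2*x) dy ∧ dz

For a 1-form omega = sum_i f_i dx_i, the exterior derivative is
  d(omega) = sum_{i < j} (∂f_j/∂x_i - ∂f_i/∂x_j) dx_i ∧ dx_j.
  coefficient of dx ∧ dz: ∂f_3/∂x - ∂f_1/∂z = ∂(2*x*y)/∂x - ∂(-3*z^2)/∂z = 2*y + 6*z
  coefficient of dy ∧ dz: ∂f_3/∂y - ∂f_2/∂z = ∂(2*x*y)/∂y - ∂(-y^2)/∂z = 2*x
Assembling: d(omega) = (2*y + 6*z) dx ∧ dz + (2*x) dy ∧ dz.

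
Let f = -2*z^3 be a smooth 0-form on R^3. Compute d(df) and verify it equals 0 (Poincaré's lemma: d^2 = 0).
d(df) = 0

Step 1: df = sum_i (∂f/∂x_i) dx_i = (0) dx + (0) dy + (-6*z^2) dz.
Step 2: Apply d again. Using the 1-form formula, the coefficient of dx ∧ dy in d(df) is ∂^2 f/∂x ∂y - ∂^2 f/∂y ∂x = (0) - (0) = 0 (equality of mixed partials for smooth f).
Similarly for dx ∧ dz and dy ∧ dz — all coefficients vanish. So d(df) = 0.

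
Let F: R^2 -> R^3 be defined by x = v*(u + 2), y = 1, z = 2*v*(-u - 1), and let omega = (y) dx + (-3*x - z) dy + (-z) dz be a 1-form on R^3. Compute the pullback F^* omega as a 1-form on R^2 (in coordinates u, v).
F^* omega = (v*(-4*u*v - 4*v + 1)) du + (-4*u^2*v - 8*u*v + u - 4*v + 2) dv

Using F^*(f dg) = (f ∘ F) d(g ∘ F), substitute each coordinate x_i by F_i(u, v) in f_i, and replace dx_i by d F_i = (∂F_i/∂u) du + (∂F_i/∂v) dv.
  For the x component: f_1(F) = 1; d F_1 = (v) du + (u + 2) dv
  For the y component: f_2(F) = v*(-u - 4); d F_2 = (0) du + (0) dv
  For the z component: f_3(F) = 2*v*(u + 1); d F_3 = (-2*v) du + (-2*u - 2) dv
Combining and collecting du, dv coefficients:
  coeff of du: v*(-4*u*v - 4*v + 1)
  coeff of dv: -4*u^2*v - 8*u*v + u - 4*v + 2
F^* omega = (v*(-4*u*v - 4*v + 1)) du + (-4*u^2*v - 8*u*v + u - 4*v + 2) dv.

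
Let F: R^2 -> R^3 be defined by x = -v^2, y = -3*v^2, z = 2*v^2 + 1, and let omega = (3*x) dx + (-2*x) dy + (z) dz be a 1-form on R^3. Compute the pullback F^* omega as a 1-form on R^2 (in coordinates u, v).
F^* omega = (2*v*(v^2 + 2)) dv

Using F^*(f dg) = (f ∘ F) d(g ∘ F), substitute each coordinate x_i by F_i(u, v) in f_i, and replace dx_i by d F_i = (∂F_i/∂u) du + (∂F_i/∂v) dv.
  For the x component: f_1(F) = -3*v^2; d F_1 = (0) du + (-2*v) dv
  For the y component: f_2(F) = 2*v^2; d F_2 = (0) du + (-6*v) dv
  For the z component: f_3(F) = 2*v^2 + 1; d F_3 = (0) du + (4*v) dv
Combining and collecting du, dv coefficients:
  coeff of du: 0
  coeff of dv: 2*v*(v^2 + 2)
F^* omega = (2*v*(v^2 + 2)) dv.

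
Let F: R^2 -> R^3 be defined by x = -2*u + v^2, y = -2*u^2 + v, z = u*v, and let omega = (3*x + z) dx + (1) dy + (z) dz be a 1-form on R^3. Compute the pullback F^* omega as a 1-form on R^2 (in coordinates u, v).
F^* omega = (u*v^2 - 2*u*v + 8*u - 6*v^2) du + (u^2*v + 2*u*v^2 - 12*u*v + 6*v^3 + 1) dv

Using F^*(f dg) = (f ∘ F) d(g ∘ F), substitute each coordinate x_i by F_i(u, v) in f_i, and replace dx_i by d F_i = (∂F_i/∂u) du + (∂F_i/∂v) dv.
  For the x component: f_1(F) = u*v - 6*u + 3*v^2; d F_1 = (-2) du + (2*v) dv
  For the y component: f_2(F) = 1; d F_2 = (-4*u) du + (1) dv
  For the z component: f_3(F) = u*v; d F_3 = (v) du + (u) dv
Combining and collecting du, dv coefficients:
  coeff of du: u*v^2 - 2*u*v + 8*u - 6*v^2
  coeff of dv: u^2*v + 2*u*v^2 - 12*u*v + 6*v^3 + 1
F^* omega = (u*v^2 - 2*u*v + 8*u - 6*v^2) du + (u^2*v + 2*u*v^2 - 12*u*v + 6*v^3 + 1) dv.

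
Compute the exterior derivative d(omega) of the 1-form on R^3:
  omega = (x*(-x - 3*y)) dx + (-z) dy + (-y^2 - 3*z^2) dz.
d(omega) = (3*x) dx ∧ dy + (1 - 2*y) dy ∧ dz

For a 1-form omega = sum_i f_i dx_i, the exterior derivative is
  d(omega) = sum_{i < j} (∂f_j/∂x_i - ∂f_i/∂x_j) dx_i ∧ dx_j.
  coefficient of dx ∧ dy: ∂f_2/∂x - ∂f_1/∂y = ∂(-z)/∂x - ∂(x*(-x - 3*y))/∂y = 3*x
  coefficient of dy ∧ dz: ∂f_3/∂y - ∂f_2/∂z = ∂(-y^2 - 3*z^2)/∂y - ∂(-z)/∂z = 1 - 2*y
Assembling: d(omega) = (3*x) dx ∧ dy + (1 - 2*y) dy ∧ dz.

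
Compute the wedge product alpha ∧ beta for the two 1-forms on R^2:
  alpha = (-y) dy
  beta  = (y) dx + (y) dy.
alpha ∧ beta = (y^2) dx ∧ dy

Distribute the wedge, using dx_i ∧ dx_j = -dx_j ∧ dx_i and dx_i ∧ dx_i = 0. For each pair (i, j) with i < j, the coefficient of dx_i ∧ dx_j in alpha ∧ beta is (alpha_i * beta_j - alpha_j * beta_i). Collecting: alpha ∧ beta = (y^2) dx ∧ dy.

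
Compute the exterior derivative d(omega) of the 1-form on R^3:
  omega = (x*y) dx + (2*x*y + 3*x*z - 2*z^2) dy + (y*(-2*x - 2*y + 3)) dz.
d(omega) = (-x + 2*y + 3*z) dx ∧ dy + (-2*y) dx ∧ dz + (-5*x - 4*y + 4*z + 3) dy ∧ dz

For a 1-form omega = sum_i f_i dx_i, the exterior derivative is
  d(omega) = sum_{i < j} (∂f_j/∂x_i - ∂f_i/∂x_j) dx_i ∧ dx_j.
  coefficient of dx ∧ dy: ∂f_2/∂x - ∂f_1/∂y = ∂(2*x*y + 3*x*z - 2*z^2)/∂x - ∂(x*y)/∂y = -x + 2*y + 3*z
  coefficient of dx ∧ dz: ∂f_3/∂x - ∂f_1/∂z = ∂(y*(-2*x - 2*y + 3))/∂x - ∂(x*y)/∂z = -2*y
  coefficient of dy ∧ dz: ∂f_3/∂y - ∂f_2/∂z = ∂(y*(-2*x - 2*y + 3))/∂y - ∂(2*x*y + 3*x*z - 2*z^2)/∂z = -5*x - 4*y + 4*z + 3
Assembling: d(omega) = (-x + 2*y + 3*z) dx ∧ dy + (-2*y) dx ∧ dz + (-5*x - 4*y + 4*z + 3) dy ∧ dz.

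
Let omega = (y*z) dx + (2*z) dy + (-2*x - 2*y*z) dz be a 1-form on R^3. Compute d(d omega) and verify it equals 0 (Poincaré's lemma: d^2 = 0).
d(d omega) = 0

Step 1: d omega = sum_{i<j} (∂f_j/∂x_i - ∂f_i/∂x_j) dx_i ∧ dx_j:
  coeff of dx ∧ dy: -z
  coeff of dx ∧ dz: -y - 2
  coeff of dy ∧ dz: -2*z - 2
Step 2: Apply d again to each 2-form coefficient. The only possible 3-form in R^3 is dx ∧ dy ∧ dz, with coefficient
  ∂(coeff of dy∧dz)/∂x - ∂(coeff of dx∧dz)/∂y + ∂(coeff of dx∧dy)/∂z
  = ∂/∂x (-2*z - 2) - ∂/∂y (-y - 2) + ∂/∂z (-z).
Each of these terms simplifies to sums of mixed partials that cancel in pairs. The result is 0 (by equality of mixed partials for smooth functions — Schwarz / Clairaut).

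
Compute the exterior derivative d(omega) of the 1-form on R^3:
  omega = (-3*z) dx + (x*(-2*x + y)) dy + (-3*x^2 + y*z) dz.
d(omega) = (-4*x + y) dx ∧ dy + (3 - 6*x) dx ∧ dz + (z) dy ∧ dz

For a 1-form omega = sum_i f_i dx_i, the exterior derivative is
  d(omega) = sum_{i < j} (∂f_j/∂x_i - ∂f_i/∂x_j) dx_i ∧ dx_j.
  coefficient of dx ∧ dy: ∂f_2/∂x - ∂f_1/∂y = ∂(x*(-2*x + y))/∂x - ∂(-3*z)/∂y = -4*x + y
  coefficient of dx ∧ dz: ∂f_3/∂x - ∂f_1/∂z = ∂(-3*x^2 + y*z)/∂x - ∂(-3*z)/∂z = 3 - 6*x
  coefficient of dy ∧ dz: ∂f_3/∂y - ∂f_2/∂z = ∂(-3*x^2 + y*z)/∂y - ∂(x*(-2*x + y))/∂z = z
Assembling: d(omega) = (-4*x + y) dx ∧ dy + (3 - 6*x) dx ∧ dz + (z) dy ∧ dz.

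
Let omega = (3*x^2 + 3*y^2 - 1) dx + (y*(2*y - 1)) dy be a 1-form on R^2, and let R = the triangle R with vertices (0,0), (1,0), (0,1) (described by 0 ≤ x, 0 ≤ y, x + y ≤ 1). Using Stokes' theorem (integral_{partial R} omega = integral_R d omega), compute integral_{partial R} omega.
integral_(partial R) omega = -1

Stokes: integral_partial_R omega = integral_R d omega with d omega = (∂Q/∂x - ∂P/∂y) dx ∧ dy.
  ∂Q/∂x = 0
  ∂P/∂y = 6*y
  integrand = ∂Q/∂x - ∂P/∂y = -6*y.
Integrating over R: integral_0^1 integral_0^{1-x} (-6*y) dy dx = -1.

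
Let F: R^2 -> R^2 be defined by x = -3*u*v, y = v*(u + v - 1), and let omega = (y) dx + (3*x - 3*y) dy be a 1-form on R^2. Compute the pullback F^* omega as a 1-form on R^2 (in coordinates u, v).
F^* omega = (v^2*(-15*u - 6*v + 6)) du + (3*v*(-5*u^2 - 10*u*v + 6*u - 2*v^2 + 3*v - 1)) dv

Using F^*(f dg) = (f ∘ F) d(g ∘ F), substitute each coordinate x_i by F_i(u, v) in f_i, and replace dx_i by d F_i = (∂F_i/∂u) du + (∂F_i/∂v) dv.
  For the x component: f_1(F) = v*(u + v - 1); d F_1 = (-3*v) du + (-3*u) dv
  For the y component: f_2(F) = 3*v*(-4*u - v + 1); d F_2 = (v) du + (u + 2*v - 1) dv
Combining and collecting du, dv coefficients:
  coeff of du: v^2*(-15*u - 6*v + 6)
  coeff of dv: 3*v*(-5*u^2 - 10*u*v + 6*u - 2*v^2 + 3*v - 1)
F^* omega = (v^2*(-15*u - 6*v + 6)) du + (3*v*(-5*u^2 - 10*u*v + 6*u - 2*v^2 + 3*v - 1)) dv.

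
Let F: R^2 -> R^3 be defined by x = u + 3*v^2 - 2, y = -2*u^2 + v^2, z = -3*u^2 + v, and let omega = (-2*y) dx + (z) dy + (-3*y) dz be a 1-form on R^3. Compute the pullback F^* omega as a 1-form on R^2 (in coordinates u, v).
F^* omega = (-24*u^3 + 4*u^2 + 18*u*v^2 - 4*u*v - 2*v^2) du + (18*u^2*v + 6*u^2 - 12*v^3 - v^2) dv

Using F^*(f dg) = (f ∘ F) d(g ∘ F), substitute each coordinate x_i by F_i(u, v) in f_i, and replace dx_i by d F_i = (∂F_i/∂u) du + (∂F_i/∂v) dv.
  For the x component: f_1(F) = 4*u^2 - 2*v^2; d F_1 = (1) du + (6*v) dv
  For the y component: f_2(F) = -3*u^2 + v; d F_2 = (-4*u) du + (2*v) dv
  For the z component: f_3(F) = 6*u^2 - 3*v^2; d F_3 = (-6*u) du + (1) dv
Combining and collecting du, dv coefficients:
  coeff of du: -24*u^3 + 4*u^2 + 18*u*v^2 - 4*u*v - 2*v^2
  coeff of dv: 18*u^2*v + 6*u^2 - 12*v^3 - v^2
F^* omega = (-24*u^3 + 4*u^2 + 18*u*v^2 - 4*u*v - 2*v^2) du + (18*u^2*v + 6*u^2 - 12*v^3 - v^2) dv.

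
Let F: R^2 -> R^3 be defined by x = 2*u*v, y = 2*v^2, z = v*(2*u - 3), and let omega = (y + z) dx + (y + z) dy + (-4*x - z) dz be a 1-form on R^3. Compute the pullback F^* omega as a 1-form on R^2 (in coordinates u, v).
F^* omega = (4*v^2*(-4*u + v)) du + (v*(-16*u^2 + 12*u*v + 30*u + 8*v^2 - 12*v - 9)) dv

Using F^*(f dg) = (f ∘ F) d(g ∘ F), substitute each coordinate x_i by F_i(u, v) in f_i, and replace dx_i by d F_i = (∂F_i/∂u) du + (∂F_i/∂v) dv.
  For the x component: f_1(F) = v*(2*u + 2*v - 3); d F_1 = (2*v) du + (2*u) dv
  For the y component: f_2(F) = v*(2*u + 2*v - 3); d F_2 = (0) du + (4*v) dv
  For the z component: f_3(F) = v*(3 - 10*u); d F_3 = (2*v) du + (2*u - 3) dv
Combining and collecting du, dv coefficients:
  coeff of du: 4*v^2*(-4*u + v)
  coeff of dv: v*(-16*u^2 + 12*u*v + 30*u + 8*v^2 - 12*v - 9)
F^* omega = (4*v^2*(-4*u + v)) du + (v*(-16*u^2 + 12*u*v + 30*u + 8*v^2 - 12*v - 9)) dv.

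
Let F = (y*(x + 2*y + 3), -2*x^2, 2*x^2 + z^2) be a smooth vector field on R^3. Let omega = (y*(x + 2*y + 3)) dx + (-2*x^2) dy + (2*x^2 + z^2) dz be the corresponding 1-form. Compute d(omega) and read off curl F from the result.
d(omega) = (0) dy ∧ dz + (-4*x) dz ∧ dx + (-5*x - 4*y - 3) dx ∧ dy; curl F = (0, -4*x, -5*x - 4*y - 3)

d omega = sum_{i<j} (∂f_j/∂x_i - ∂f_i/∂x_j) dx_i ∧ dx_j. Under the identification (dy ∧ dz, dz ∧ dx, dx ∧ dy) ↔ (e_x, e_y, e_z), the coefficients are exactly the components of curl F. Compute:
  ∂R/∂y - ∂Q/∂z = (0) - (0) = 0
  ∂P/∂z - ∂R/∂x = (0) - (4*x) = -4*x
  ∂Q/∂x - ∂P/∂y = (-4*x) - (x + 4*y + 3) = -5*x - 4*y - 3.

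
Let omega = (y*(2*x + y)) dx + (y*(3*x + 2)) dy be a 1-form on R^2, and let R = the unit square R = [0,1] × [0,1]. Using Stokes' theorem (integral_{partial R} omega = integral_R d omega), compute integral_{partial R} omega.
integral_(partial R) omega = -1/2

Stokes: integral_partial_R omega = integral_R d omega with d omega = (∂Q/∂x - ∂P/∂y) dx ∧ dy.
  ∂Q/∂x = 3*y
  ∂P/∂y = 2*x + 2*y
  integrand = ∂Q/∂x - ∂P/∂y = -2*x + y.
Integrating over R: integral_0^1 integral_0^1 (-2*x + y) dx dy = -1/2.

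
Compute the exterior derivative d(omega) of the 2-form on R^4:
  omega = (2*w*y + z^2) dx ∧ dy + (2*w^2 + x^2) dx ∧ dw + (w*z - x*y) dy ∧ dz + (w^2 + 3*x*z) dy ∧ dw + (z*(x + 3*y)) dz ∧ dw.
d(omega) = (-y + 2*z) dx ∧ dy ∧ dz + (2*y + 3*z) dx ∧ dy ∧ dw + (-3*x + 4*z) dy ∧ dz ∧ dw + (z) dx ∧ dz ∧ dw

For a 2-form omega = sum_{i<j} g_{ij} dx_i ∧ dx_j, the exterior derivative is
  d(omega) = sum_{i<j} d(g_{ij}) ∧ dx_i ∧ dx_j = sum_{i<j, k} (∂g_{ij}/∂x_k) dx_k ∧ dx_i ∧ dx_j.
Expand each term, using dx_k ∧ dx_i ∧ dx_j = sgn(permutation) dx_{(a)} ∧ dx_{(b)} ∧ dx_{(c)} with (a < b < c) sorted:
  d(2*w*y + z^2) includes (∂/∂z)(2*w*y + z^2) dz = (2*z) dz, which multiplied by dx ∧ dy gives (2*z) dx ∧ dy ∧ dz
  d(2*w*y + z^2) includes (∂/∂w)(2*w*y + z^2) dw = (2*y) dw, which multiplied by dx ∧ dy gives (2*y) dx ∧ dy ∧ dw
  d(w*z - x*y) includes (∂/∂x)(w*z - x*y) dx = (-y) dx, which multiplied by dy ∧ dz gives (-y) dx ∧ dy ∧ dz
  d(w*z - x*y) includes (∂/∂w)(w*z - x*y) dw = (z) dw, which multiplied by dy ∧ dz gives (z) dy ∧ dz ∧ dw
  d(w^2 + 3*x*z) includes (∂/∂x)(w^2 + 3*x*z) dx = (3*z) dx, which multiplied by dy ∧ dw gives (3*z) dx ∧ dy ∧ dw
  d(w^2 + 3*x*z) includes (∂/∂z)(w^2 + 3*x*z) dz = (3*x) dz, which multiplied by dy ∧ dw gives (-3*x) dy ∧ dz ∧ dw
  d(z*(x + 3*y)) includes (∂/∂x)(z*(x + 3*y)) dx = (z) dx, which multiplied by dz ∧ dw gives (z) dx ∧ dz ∧ dw
  d(z*(x + 3*y)) includes (∂/∂y)(z*(x + 3*y)) dy = (3*z) dy, which multiplied by dz ∧ dw gives (3*z) dy ∧ dz ∧ dw
Collecting like 3-forms: d(omega) = (-y + 2*z) dx ∧ dy ∧ dz + (2*y + 3*z) dx ∧ dy ∧ dw + (-3*x + 4*z) dy ∧ dz ∧ dw + (z) dx ∧ dz ∧ dw.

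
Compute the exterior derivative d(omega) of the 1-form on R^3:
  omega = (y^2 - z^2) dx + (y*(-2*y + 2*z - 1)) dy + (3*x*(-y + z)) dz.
d(omega) = (-2*y) dx ∧ dy + (-3*y + 5*z) dx ∧ dz + (-3*x - 2*y) dy ∧ dz

For a 1-form omega = sum_i f_i dx_i, the exterior derivative is
  d(omega) = sum_{i < j} (∂f_j/∂x_i - ∂f_i/∂x_j) dx_i ∧ dx_j.
  coefficient of dx ∧ dy: ∂f_2/∂x - ∂f_1/∂y = ∂(y*(-2*y + 2*z - 1))/∂x - ∂(y^2 - z^2)/∂y = -2*y
  coefficient of dx ∧ dz: ∂f_3/∂x - ∂f_1/∂z = ∂(3*x*(-y + z))/∂x - ∂(y^2 - z^2)/∂z = -3*y + 5*z
  coefficient of dy ∧ dz: ∂f_3/∂y - ∂f_2/∂z = ∂(3*x*(-y + z))/∂y - ∂(y*(-2*y + 2*z - 1))/∂z = -3*x - 2*y
Assembling: d(omega) = (-2*y) dx ∧ dy + (-3*y + 5*z) dx ∧ dz + (-3*x - 2*y) dy ∧ dz.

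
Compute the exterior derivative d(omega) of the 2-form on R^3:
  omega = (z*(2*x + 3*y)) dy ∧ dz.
d(omega) = (2*z) dx ∧ dy ∧ dz

For a 2-form omega = sum_{i<j} g_{ij} dx_i ∧ dx_j, the exterior derivative is
  d(omega) = sum_{i<j} d(g_{ij}) ∧ dx_i ∧ dx_j = sum_{i<j, k} (∂g_{ij}/∂x_k) dx_k ∧ dx_i ∧ dx_j.
Expand each term, using dx_k ∧ dx_i ∧ dx_j = sgn(permutation) dx_{(a)} ∧ dx_{(b)} ∧ dx_{(c)} with (a < b < c) sorted:
  d(z*(2*x + 3*y)) includes (∂/∂x)(z*(2*x + 3*y)) dx = (2*z) dx, which multiplied by dy ∧ dz gives (2*z) dx ∧ dy ∧ dz
Collecting like 3-forms: d(omega) = (2*z) dx ∧ dy ∧ dz.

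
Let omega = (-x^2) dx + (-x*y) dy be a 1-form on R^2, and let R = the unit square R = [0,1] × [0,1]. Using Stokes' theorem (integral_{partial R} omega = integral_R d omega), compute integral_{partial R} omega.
integral_(partial R) omega = -1/2

Stokes: integral_partial_R omega = integral_R d omega with d omega = (∂Q/∂x - ∂P/∂y) dx ∧ dy.
  ∂Q/∂x = -y
  ∂P/∂y = 0
  integrand = ∂Q/∂x - ∂P/∂y = -y.
Integrating over R: integral_0^1 integral_0^1 (-y) dx dy = -1/2.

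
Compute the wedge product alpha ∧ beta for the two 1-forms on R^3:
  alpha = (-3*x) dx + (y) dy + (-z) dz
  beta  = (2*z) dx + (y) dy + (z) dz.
alpha ∧ beta = (-y*(3*x + 2*z)) dx ∧ dy + (z*(-3*x + 2*z)) dx ∧ dz + (2*y*z) dy ∧ dz

Distribute the wedge, using dx_i ∧ dx_j = -dx_j ∧ dx_i and dx_i ∧ dx_i = 0. For each pair (i, j) with i < j, the coefficient of dx_i ∧ dx_j in alpha ∧ beta is (alpha_i * beta_j - alpha_j * beta_i). Collecting: alpha ∧ beta = (-y*(3*x + 2*z)) dx ∧ dy + (z*(-3*x + 2*z)) dx ∧ dz + (2*y*z) dy ∧ dz.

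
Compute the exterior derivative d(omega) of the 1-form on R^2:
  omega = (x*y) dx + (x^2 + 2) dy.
d(omega) = (x) dx ∧ dy

For a 1-form omega = sum_i f_i dx_i, the exterior derivative is
  d(omega) = sum_{i < j} (∂f_j/∂x_i - ∂f_i/∂x_j) dx_i ∧ dx_j.
  coefficient of dx ∧ dy: ∂f_2/∂x - ∂f_1/∂y = ∂(x^2 + 2)/∂x - ∂(x*y)/∂y = x
Assembling: d(omega) = (x) dx ∧ dy.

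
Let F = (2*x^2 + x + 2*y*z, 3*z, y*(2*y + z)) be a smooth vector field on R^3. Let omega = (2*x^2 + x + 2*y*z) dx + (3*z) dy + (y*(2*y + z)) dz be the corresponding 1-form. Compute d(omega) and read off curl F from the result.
d(omega) = (4*y + z - 3) dy ∧ dz + (2*y) dz ∧ dx + (-2*z) dx ∧ dy; curl F = (4*y + z - 3, 2*y, -2*z)

d omega = sum_{i<j} (∂f_j/∂x_i - ∂f_i/∂x_j) dx_i ∧ dx_j. Under the identification (dy ∧ dz, dz ∧ dx, dx ∧ dy) ↔ (e_x, e_y, e_z), the coefficients are exactly the components of curl F. Compute:
  ∂R/∂y - ∂Q/∂z = (4*y + z) - (3) = 4*y + z - 3
  ∂P/∂z - ∂R/∂x = (2*y) - (0) = 2*y
  ∂Q/∂x - ∂P/∂y = (0) - (2*z) = -2*z.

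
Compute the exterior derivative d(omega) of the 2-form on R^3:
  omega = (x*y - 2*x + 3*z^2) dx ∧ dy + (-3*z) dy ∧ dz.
d(omega) = (6*z) dx ∧ dy ∧ dz

For a 2-form omega = sum_{i<j} g_{ij} dx_i ∧ dx_j, the exterior derivative is
  d(omega) = sum_{i<j} d(g_{ij}) ∧ dx_i ∧ dx_j = sum_{i<j, k} (∂g_{ij}/∂x_k) dx_k ∧ dx_i ∧ dx_j.
Expand each term, using dx_k ∧ dx_i ∧ dx_j = sgn(permutation) dx_{(a)} ∧ dx_{(b)} ∧ dx_{(c)} with (a < b < c) sorted:
  d(x*y - 2*x + 3*z^2) includes (∂/∂z)(x*y - 2*x + 3*z^2) dz = (6*z) dz, which multiplied by dx ∧ dy gives (6*z) dx ∧ dy ∧ dz
Collecting like 3-forms: d(omega) = (6*z) dx ∧ dy ∧ dz.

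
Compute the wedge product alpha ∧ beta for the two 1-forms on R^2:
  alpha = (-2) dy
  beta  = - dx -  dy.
alpha ∧ beta = (-2) dx ∧ dy

Distribute the wedge, using dx_i ∧ dx_j = -dx_j ∧ dx_i and dx_i ∧ dx_i = 0. For each pair (i, j) with i < j, the coefficient of dx_i ∧ dx_j in alpha ∧ beta is (alpha_i * beta_j - alpha_j * beta_i). Collecting: alpha ∧ beta = (-2) dx ∧ dy.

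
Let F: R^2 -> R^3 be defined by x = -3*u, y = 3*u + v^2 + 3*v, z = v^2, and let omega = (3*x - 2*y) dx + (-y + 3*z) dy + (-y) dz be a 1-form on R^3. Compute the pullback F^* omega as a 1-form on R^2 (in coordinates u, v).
F^* omega = (36*u + 12*v^2 + 9*v) du + (-12*u*v - 9*u + 2*v^3 - 6*v^2 - 9*v) dv

Using F^*(f dg) = (f ∘ F) d(g ∘ F), substitute each coordinate x_i by F_i(u, v) in f_i, and replace dx_i by d F_i = (∂F_i/∂u) du + (∂F_i/∂v) dv.
  For the x component: f_1(F) = -15*u - 2*v^2 - 6*v; d F_1 = (-3) du + (0) dv
  For the y component: f_2(F) = -3*u + 2*v^2 - 3*v; d F_2 = (3) du + (2*v + 3) dv
  For the z component: f_3(F) = -3*u - v^2 - 3*v; d F_3 = (0) du + (2*v) dv
Combining and collecting du, dv coefficients:
  coeff of du: 36*u + 12*v^2 + 9*v
  coeff of dv: -12*u*v - 9*u + 2*v^3 - 6*v^2 - 9*v
F^* omega = (36*u + 12*v^2 + 9*v) du + (-12*u*v - 9*u + 2*v^3 - 6*v^2 - 9*v) dv.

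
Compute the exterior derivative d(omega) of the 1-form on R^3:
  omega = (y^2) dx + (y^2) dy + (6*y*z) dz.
d(omega) = (-2*y) dx ∧ dy + (6*z) dy ∧ dz

For a 1-form omega = sum_i f_i dx_i, the exterior derivative is
  d(omega) = sum_{i < j} (∂f_j/∂x_i - ∂f_i/∂x_j) dx_i ∧ dx_j.
  coefficient of dx ∧ dy: ∂f_2/∂x - ∂f_1/∂y = ∂(y^2)/∂x - ∂(y^2)/∂y = -2*y
  coefficient of dy ∧ dz: ∂f_3/∂y - ∂f_2/∂z = ∂(6*y*z)/∂y - ∂(y^2)/∂z = 6*z
Assembling: d(omega) = (-2*y) dx ∧ dy + (6*z) dy ∧ dz.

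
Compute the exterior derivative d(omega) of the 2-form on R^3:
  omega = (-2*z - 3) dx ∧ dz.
d(omega) = 0

For a 2-form omega = sum_{i<j} g_{ij} dx_i ∧ dx_j, the exterior derivative is
  d(omega) = sum_{i<j} d(g_{ij}) ∧ dx_i ∧ dx_j = sum_{i<j, k} (∂g_{ij}/∂x_k) dx_k ∧ dx_i ∧ dx_j.
Expand each term, using dx_k ∧ dx_i ∧ dx_j = sgn(permutation) dx_{(a)} ∧ dx_{(b)} ∧ dx_{(c)} with (a < b < c) sorted:

Collecting like 3-forms: d(omega) = 0.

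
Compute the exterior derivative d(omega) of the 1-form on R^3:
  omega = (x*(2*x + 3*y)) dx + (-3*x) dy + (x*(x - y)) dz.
d(omega) = (-3*x - 3) dx ∧ dy + (2*x - y) dx ∧ dz + (-x) dy ∧ dz

For a 1-form omega = sum_i f_i dx_i, the exterior derivative is
  d(omega) = sum_{i < j} (∂f_j/∂x_i - ∂f_i/∂x_j) dx_i ∧ dx_j.
  coefficient of dx ∧ dy: ∂f_2/∂x - ∂f_1/∂y = ∂(-3*x)/∂x - ∂(x*(2*x + 3*y))/∂y = -3*x - 3
  coefficient of dx ∧ dz: ∂f_3/∂x - ∂f_1/∂z = ∂(x*(x - y))/∂x - ∂(x*(2*x + 3*y))/∂z = 2*x - y
  coefficient of dy ∧ dz: ∂f_3/∂y - ∂f_2/∂z = ∂(x*(x - y))/∂y - ∂(-3*x)/∂z = -x
Assembling: d(omega) = (-3*x - 3) dx ∧ dy + (2*x - y) dx ∧ dz + (-x) dy ∧ dz.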